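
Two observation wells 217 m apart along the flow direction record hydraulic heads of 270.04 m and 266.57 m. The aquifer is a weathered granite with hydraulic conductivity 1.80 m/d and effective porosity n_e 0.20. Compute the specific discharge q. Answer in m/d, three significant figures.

0.0288 m/d

Hydraulic gradient i = (270.04 − 266.57) / 217 = 3.47 / 217 = 0.01599
Darcy flux q = K·i = 1.80 × 0.01599 = 0.02878 m/d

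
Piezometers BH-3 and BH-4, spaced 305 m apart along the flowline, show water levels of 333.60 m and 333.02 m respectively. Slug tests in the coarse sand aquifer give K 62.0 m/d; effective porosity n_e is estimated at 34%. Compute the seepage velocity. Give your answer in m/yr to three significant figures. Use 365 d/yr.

127 m/yr

Hydraulic gradient i = (333.60 − 333.02) / 305 = 0.58 / 305 = 0.001902
Specific discharge q = 62.0 × 0.001902 = 0.1179 m/d
Average linear velocity = 0.1179 / 0.34 = 0.3468 m/d
   = 0.3468 × 365 = 127 m/yr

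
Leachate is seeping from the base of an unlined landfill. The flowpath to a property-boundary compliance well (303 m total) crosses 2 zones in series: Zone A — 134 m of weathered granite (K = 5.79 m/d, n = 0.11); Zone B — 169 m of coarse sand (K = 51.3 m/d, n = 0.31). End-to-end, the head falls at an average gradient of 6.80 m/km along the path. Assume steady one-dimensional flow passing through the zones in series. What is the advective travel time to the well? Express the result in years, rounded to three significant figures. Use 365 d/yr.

Steady 1-D flow in series ⇒ the Darcy flux q is identical in every zone and the zone head losses add (resistances L/K in series).
Σ(L/K) = 134/5.79 + 169/51.3 = 23.14 + 3.294 = 26.44 d
K_eq = L_total / Σ(L/K) = 303 / 26.44 = 11.46 m/d
q = K_eq · i = 11.46 × 0.0068 = 0.07793 m/d (same in every zone)
Zone A: v = q/n = 0.07793/0.11 = 0.7085 m/d → t_A = 134/0.7085 = 189.1 d
Zone B: v = q/n = 0.07793/0.31 = 0.2514 m/d → t_B = 169/0.2514 = 672.2 d
Total t = 189.1 + 672.2 = 861.4 d
   = 861.4 / 365 = 2.36 yr

2.36 years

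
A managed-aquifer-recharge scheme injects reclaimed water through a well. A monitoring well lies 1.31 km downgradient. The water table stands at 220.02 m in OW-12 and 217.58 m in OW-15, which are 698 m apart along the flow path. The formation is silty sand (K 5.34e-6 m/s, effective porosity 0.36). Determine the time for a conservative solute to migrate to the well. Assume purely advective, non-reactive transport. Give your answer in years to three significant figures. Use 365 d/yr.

801 years

Hydraulic gradient i = (220.02 − 217.58) / 698 = 2.44 / 698 = 0.003496
K = 5.34e-6 m/s × 86400 s/d = 0.4614 m/d
Specific discharge q = 0.4614 × 0.003496 = 0.001613 m/d
Seepage velocity v = q / n = 0.001613 / 0.36 = 0.004480 m/d
L = 1.31 km = 1310 m
t = L / v = 1310 / 0.004480 = 292400 d
   = 292400 / 365 = 801 yr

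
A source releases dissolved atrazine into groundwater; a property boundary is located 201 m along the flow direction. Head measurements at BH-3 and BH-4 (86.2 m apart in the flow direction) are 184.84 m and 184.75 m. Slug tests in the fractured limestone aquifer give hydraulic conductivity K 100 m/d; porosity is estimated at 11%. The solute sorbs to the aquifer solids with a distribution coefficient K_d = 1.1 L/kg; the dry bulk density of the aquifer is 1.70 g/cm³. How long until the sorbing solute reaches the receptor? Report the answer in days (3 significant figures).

Hydraulic gradient i = (184.84 − 184.75) / 86.2 = 0.09 / 86.2 = 0.001044
Darcy flux q = K·i = 100 × 0.001044 = 0.1044 m/d
Seepage velocity v = q / n = 0.1044 / 0.11 = 0.9492 m/d
Retardation R = 1 + ρ_b·K_d/n = 1 + 1.70×1.1/0.11 = 18.00
Contaminant velocity v_c = v/R = 0.9492/18.00 = 0.05273 m/d
t = L/v_c = 201/0.05273 = 3812 d

3810 days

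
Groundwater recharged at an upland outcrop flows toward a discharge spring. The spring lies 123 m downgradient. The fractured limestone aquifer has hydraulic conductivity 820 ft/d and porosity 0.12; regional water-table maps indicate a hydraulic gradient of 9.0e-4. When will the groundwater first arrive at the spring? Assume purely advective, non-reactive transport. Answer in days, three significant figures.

65.6 days

K = 820 ft/d × 0.3048 = 249.9 m/d
Darcy flux q = K·i = 249.9 × 9.0e-4 = 0.2249 m/d
Seepage velocity v = q / n = 0.2249 / 0.12 = 1.875 m/d
t = L / v = 123 / 1.875 = 65.62 d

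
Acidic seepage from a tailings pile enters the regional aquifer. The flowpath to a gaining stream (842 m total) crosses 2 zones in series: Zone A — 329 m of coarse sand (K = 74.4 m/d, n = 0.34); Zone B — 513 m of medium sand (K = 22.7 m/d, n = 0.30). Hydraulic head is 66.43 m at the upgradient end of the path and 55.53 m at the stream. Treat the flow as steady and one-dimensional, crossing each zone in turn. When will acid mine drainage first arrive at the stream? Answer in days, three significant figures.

Total head drop ΔH = 66.43 − 55.53 = 10.90 m
Steady 1-D flow in series ⇒ the Darcy flux q is identical in every zone and the zone head losses add (resistances L/K in series).
Σ(L/K) = 329/74.4 + 513/22.7 = 4.422 + 22.60 = 27.02 d
q = ΔH / Σ(L/K) = 10.90 / 27.02 = 0.4034 m/d (same in every zone)
Zone A: v = q/n = 0.4034/0.34 = 1.186 m/d → t_A = 329/1.186 = 277.3 d
Zone B: v = q/n = 0.4034/0.30 = 1.345 m/d → t_B = 513/1.345 = 381.5 d
Total t = 277.3 + 381.5 = 658.8 d

659 days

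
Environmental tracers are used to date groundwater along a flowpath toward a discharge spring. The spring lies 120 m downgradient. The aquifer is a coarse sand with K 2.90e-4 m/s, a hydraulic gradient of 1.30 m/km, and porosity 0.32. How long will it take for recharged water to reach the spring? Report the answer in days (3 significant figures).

1180 days

K = 2.90e-4 m/s × 86400 s/d = 25.06 m/d
q = Ki = 25.06 × 0.0013 = 0.03257 m/d
v = Ki/n = 25.06·0.0013/0.32 = 0.1018 m/d
t = L / v = 120 / 0.1018 = 1179 d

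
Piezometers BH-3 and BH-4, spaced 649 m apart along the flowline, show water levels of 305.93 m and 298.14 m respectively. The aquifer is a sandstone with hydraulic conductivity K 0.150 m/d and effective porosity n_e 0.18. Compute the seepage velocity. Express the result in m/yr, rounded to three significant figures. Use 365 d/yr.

Hydraulic gradient i = (305.93 − 298.14) / 649 = 7.79 / 649 = 0.01200
Darcy flux q = K·i = 0.150 × 0.01200 = 0.001800 m/d
Seepage velocity v = q / n = 0.001800 / 0.18 = 0.01000 m/d
   = 0.01000 × 365 = 3.65 m/yr

3.65 m/yr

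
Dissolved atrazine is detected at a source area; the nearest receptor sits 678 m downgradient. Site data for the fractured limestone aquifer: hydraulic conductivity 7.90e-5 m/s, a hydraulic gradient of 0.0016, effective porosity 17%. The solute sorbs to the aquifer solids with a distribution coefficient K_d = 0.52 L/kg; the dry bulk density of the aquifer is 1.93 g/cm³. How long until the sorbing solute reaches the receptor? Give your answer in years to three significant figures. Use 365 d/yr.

200 years

K = 7.90e-5 m/s × 86400 s/d = 6.826 m/d
Darcy flux q = K·i = 6.826 × 0.0016 = 0.01092 m/d
Seepage velocity v = q / n = 0.01092 / 0.17 = 0.06424 m/d
Retardation R = 1 + ρ_b·K_d/n = 1 + 1.93×0.52/0.17 = 6.904
Contaminant velocity v_c = v/R = 0.06424/6.904 = 0.009306 m/d
t = L/v_c = 678/0.009306 = 72860 d
   = 72860/365 = 200 yr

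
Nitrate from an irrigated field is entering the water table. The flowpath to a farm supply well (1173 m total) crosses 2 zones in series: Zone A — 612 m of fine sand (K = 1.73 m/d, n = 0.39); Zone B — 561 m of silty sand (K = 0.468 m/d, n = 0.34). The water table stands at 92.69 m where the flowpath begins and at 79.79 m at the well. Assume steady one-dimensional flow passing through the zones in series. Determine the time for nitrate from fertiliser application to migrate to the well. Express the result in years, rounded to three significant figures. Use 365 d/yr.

142 years

Total head drop ΔH = 92.69 − 79.79 = 12.90 m
Steady 1-D flow in series ⇒ the Darcy flux q is identical in every zone and the zone head losses add (resistances L/K in series).
Σ(L/K) = 612/1.73 + 561/0.468 = 353.8 + 1199 = 1552 d
q = ΔH / Σ(L/K) = 12.90 / 1552 = 0.008309 m/d (same in every zone)
Zone A: v = q/n = 0.008309/0.39 = 0.02131 m/d → t_A = 612/0.02131 = 28720 d
Zone B: v = q/n = 0.008309/0.34 = 0.02444 m/d → t_B = 561/0.02444 = 22950 d
Total t = 28720 + 22950 = 51680 d
   = 51680 / 365 = 142 yr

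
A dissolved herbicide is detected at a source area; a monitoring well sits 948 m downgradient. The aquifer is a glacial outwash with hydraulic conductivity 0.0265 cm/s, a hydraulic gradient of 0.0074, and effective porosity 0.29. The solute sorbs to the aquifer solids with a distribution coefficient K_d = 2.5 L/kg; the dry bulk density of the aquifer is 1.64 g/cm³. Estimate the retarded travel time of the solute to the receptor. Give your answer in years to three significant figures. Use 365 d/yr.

K = 0.0265 cm/s × 864 = 22.90 m/d
q = Ki = 22.90 × 0.0074 = 0.1694 m/d
Average linear velocity = 0.1694 / 0.29 = 0.5842 m/d
Retardation R = 1 + ρ_b·K_d/n = 1 + 1.64×2.5/0.29 = 15.14
Contaminant velocity v_c = v/R = 0.5842/15.14 = 0.03859 m/d
t = L/v_c = 948/0.03859 = 24560 d
   = 24560/365 = 67.3 yr

67.3 years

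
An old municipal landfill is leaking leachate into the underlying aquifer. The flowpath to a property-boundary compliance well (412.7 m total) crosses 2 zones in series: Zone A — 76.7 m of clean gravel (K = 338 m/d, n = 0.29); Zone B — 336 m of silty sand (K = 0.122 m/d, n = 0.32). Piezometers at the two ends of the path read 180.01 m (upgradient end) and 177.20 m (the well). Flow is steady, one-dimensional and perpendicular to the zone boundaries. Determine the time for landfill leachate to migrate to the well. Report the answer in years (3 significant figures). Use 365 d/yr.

348 years

Total head drop ΔH = 180.01 − 177.20 = 2.81 m
Continuity: the same q passes through each zone, so ΔH = q·Σ(L_j/K_j) — the zones act as resistances in series.
Σ(L/K) = 76.7/338 + 336/0.122 = 0.2269 + 2754 = 2754 d
q = ΔH / Σ(L/K) = 2.81 / 2754 = 0.001020 m/d (same in every zone)
Zone A: v = q/n = 0.001020/0.29 = 0.003518 m/d → t_A = 76.7/0.003518 = 21800 d
Zone B: v = q/n = 0.001020/0.32 = 0.003188 m/d → t_B = 336/0.003188 = 105400 d
Total t = 21800 + 105400 = 127200 d
   = 127200 / 365 = 348 yr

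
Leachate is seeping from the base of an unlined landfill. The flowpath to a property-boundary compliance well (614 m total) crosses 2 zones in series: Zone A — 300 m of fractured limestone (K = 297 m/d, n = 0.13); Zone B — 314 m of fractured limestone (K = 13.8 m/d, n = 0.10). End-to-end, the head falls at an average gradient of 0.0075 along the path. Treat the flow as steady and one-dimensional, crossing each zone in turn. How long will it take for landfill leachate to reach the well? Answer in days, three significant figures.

363 days

Continuity: the same q passes through each zone, so ΔH = q·Σ(L_j/K_j) — the zones act as resistances in series.
Σ(L/K) = 300/297 + 314/13.8 = 1.010 + 22.75 = 23.76 d
K_eq = L_total / Σ(L/K) = 614 / 23.76 = 25.84 m/d
q = K_eq · i = 25.84 × 0.0075 = 0.1938 m/d (same in every zone)
Zone A: v = q/n = 0.1938/0.13 = 1.491 m/d → t_A = 300/1.491 = 201.3 d
Zone B: v = q/n = 0.1938/0.10 = 1.938 m/d → t_B = 314/1.938 = 162.0 d
Total t = 201.3 + 162.0 = 363.3 d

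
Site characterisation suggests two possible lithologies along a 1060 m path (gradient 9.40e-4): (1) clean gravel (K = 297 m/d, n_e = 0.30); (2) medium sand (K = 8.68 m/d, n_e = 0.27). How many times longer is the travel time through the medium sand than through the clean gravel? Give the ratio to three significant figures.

30.8

Unit 1 (clean gravel): v = 297×9.4e-4/0.30 = 0.9306 m/d, t = 1060/0.9306 = 1139 d
Unit 2 (medium sand): v = 8.68×9.4e-4/0.27 = 0.03022 m/d, t = 1060/0.03022 = 35080 d
t(medium sand) / t(clean gravel) = 35080/1139 = 30.8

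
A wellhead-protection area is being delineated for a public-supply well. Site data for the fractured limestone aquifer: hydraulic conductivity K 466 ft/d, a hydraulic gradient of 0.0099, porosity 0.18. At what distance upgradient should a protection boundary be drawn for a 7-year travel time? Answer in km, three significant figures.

K = 466 ft/d × 0.3048 = 142.0 m/d
Darcy flux q = K·i = 142.0 × 0.0099 = 1.406 m/d
Seepage velocity v = q / n = 1.406 / 0.18 = 7.812 m/d
T = 7 yr × 365 = 2555 d
L = v × T = 7.812 × 2555 = 19960 m
   = 20.0 km

20.0 km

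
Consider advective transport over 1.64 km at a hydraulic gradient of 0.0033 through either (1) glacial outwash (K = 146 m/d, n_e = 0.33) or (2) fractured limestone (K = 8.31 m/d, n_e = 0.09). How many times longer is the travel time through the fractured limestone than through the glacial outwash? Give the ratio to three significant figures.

Unit 1 (glacial outwash): v = 146×0.0033/0.33 = 1.460 m/d, t = 1640/1.460 = 1123 d
Unit 2 (fractured limestone): v = 8.31×0.0033/0.09 = 0.3047 m/d, t = 1640/0.3047 = 5382 d
t(fractured limestone) / t(glacial outwash) = 5382/1123 = 4.79

4.79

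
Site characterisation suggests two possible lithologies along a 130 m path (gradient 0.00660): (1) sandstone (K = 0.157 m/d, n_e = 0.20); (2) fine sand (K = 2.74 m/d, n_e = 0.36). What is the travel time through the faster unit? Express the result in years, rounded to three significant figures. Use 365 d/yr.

7.09 years

Unit 1 (sandstone): v = 0.157×0.0066/0.20 = 0.005181 m/d, t = 130/0.005181 = 25090 d
Unit 2 (fine sand): v = 2.74×0.0066/0.36 = 0.05023 m/d, t = 130/0.05023 = 2588 d
Faster: 2588 d / 365 = 7.09 yr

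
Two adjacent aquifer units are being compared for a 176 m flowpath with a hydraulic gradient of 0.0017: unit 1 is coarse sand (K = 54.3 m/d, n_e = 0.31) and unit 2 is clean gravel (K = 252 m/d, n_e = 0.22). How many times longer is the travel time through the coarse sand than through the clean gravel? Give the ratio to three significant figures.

Unit 1 (coarse sand): v = 54.3×0.0017/0.31 = 0.2978 m/d, t = 176/0.2978 = 591.1 d
Unit 2 (clean gravel): v = 252×0.0017/0.22 = 1.947 m/d, t = 176/1.947 = 90.38 d
t(coarse sand) / t(clean gravel) = 591.1/90.38 = 6.54

6.54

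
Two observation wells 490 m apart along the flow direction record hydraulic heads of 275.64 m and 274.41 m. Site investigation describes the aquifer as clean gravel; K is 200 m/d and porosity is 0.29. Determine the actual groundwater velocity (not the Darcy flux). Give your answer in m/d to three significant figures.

Hydraulic gradient i = (275.64 − 274.41) / 490 = 1.23 / 490 = 0.002510
q = Ki = 200 × 0.002510 = 0.5020 m/d
v_s = q/n_e = 0.5020/0.29 = 1.731 m/d

1.73 m/d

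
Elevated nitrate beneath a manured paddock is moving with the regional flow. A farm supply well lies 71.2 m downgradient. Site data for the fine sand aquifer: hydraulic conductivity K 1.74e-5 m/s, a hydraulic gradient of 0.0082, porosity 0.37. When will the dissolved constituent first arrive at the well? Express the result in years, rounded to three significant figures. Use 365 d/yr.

K = 1.74e-5 m/s × 86400 s/d = 1.503 m/d
Specific discharge q = 1.503 × 0.0082 = 0.01233 m/d
v = Ki/n = 1.503·0.0082/0.37 = 0.03332 m/d
t = L / v = 71.2 / 0.03332 = 2137 d
   = 2137 / 365 = 5.85 yr

5.85 years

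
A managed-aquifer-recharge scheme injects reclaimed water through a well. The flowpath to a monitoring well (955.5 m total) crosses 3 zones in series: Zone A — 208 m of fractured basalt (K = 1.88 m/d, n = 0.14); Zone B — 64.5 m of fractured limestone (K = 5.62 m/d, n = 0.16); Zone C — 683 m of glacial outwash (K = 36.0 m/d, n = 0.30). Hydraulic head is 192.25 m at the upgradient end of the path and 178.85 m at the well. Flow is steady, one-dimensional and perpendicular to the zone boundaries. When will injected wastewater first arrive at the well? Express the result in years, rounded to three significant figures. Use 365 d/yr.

Total head drop ΔH = 192.25 − 178.85 = 13.40 m
Steady 1-D flow in series ⇒ the Darcy flux q is identical in every zone and the zone head losses add (resistances L/K in series).
Σ(L/K) = 208/1.88 + 64.5/5.62 + 683/36.0 = 110.6 + 11.48 + 18.97 = 141.1 d
q = ΔH / Σ(L/K) = 13.40 / 141.1 = 0.09498 m/d (same in every zone)
Zone A: v = q/n = 0.09498/0.14 = 0.6784 m/d → t_A = 208/0.6784 = 306.6 d
Zone B: v = q/n = 0.09498/0.16 = 0.5936 m/d → t_B = 64.5/0.5936 = 108.7 d
Zone C: v = q/n = 0.09498/0.30 = 0.3166 m/d → t_C = 683/0.3166 = 2157 d
Total t = 306.6 + 108.7 + 2157 = 2573 d
   = 2573 / 365 = 7.05 yr

7.05 years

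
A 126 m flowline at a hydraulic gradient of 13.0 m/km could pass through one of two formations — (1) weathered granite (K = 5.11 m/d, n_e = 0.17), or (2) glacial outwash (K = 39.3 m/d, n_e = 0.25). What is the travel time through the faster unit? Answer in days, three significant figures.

Unit 1 (weathered granite): v = 5.11×0.013/0.17 = 0.3908 m/d, t = 126/0.3908 = 322.4 d
Unit 2 (glacial outwash): v = 39.3×0.013/0.25 = 2.044 m/d, t = 126/2.044 = 61.66 d
Faster unit: t = 61.7 d

61.7 days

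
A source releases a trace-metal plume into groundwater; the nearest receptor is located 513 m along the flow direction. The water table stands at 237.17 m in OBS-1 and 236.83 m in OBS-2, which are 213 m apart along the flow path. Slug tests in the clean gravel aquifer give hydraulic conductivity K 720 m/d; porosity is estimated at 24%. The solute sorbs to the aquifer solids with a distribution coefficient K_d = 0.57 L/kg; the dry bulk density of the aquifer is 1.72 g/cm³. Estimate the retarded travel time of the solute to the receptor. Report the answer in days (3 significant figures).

545 days

Hydraulic gradient i = (237.17 − 236.83) / 213 = 0.34 / 213 = 0.001596
Darcy flux q = K·i = 720 × 0.001596 = 1.149 m/d
Seepage velocity v = q / n = 1.149 / 0.24 = 4.789 m/d
Retardation R = 1 + ρ_b·K_d/n = 1 + 1.72×0.57/0.24 = 5.085
Contaminant velocity v_c = v/R = 4.789/5.085 = 0.9417 m/d
t = L/v_c = 513/0.9417 = 544.7 d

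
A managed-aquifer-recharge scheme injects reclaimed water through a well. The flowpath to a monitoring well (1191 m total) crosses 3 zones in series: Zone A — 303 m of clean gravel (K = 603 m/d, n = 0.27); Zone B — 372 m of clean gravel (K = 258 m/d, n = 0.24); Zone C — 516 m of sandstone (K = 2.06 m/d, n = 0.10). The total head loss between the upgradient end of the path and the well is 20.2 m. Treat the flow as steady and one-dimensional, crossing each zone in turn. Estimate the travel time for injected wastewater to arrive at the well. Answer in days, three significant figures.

2780 days

Steady 1-D flow in series ⇒ the Darcy flux q is identical in every zone and the zone head losses add (resistances L/K in series).
Σ(L/K) = 303/603 + 372/258 + 516/2.06 = 0.5025 + 1.442 + 250.5 = 252.4 d
q = ΔH / Σ(L/K) = 20.2 / 252.4 = 0.08002 m/d (same in every zone)
Zone A: v = q/n = 0.08002/0.27 = 0.2964 m/d → t_A = 303/0.2964 = 1022 d
Zone B: v = q/n = 0.08002/0.24 = 0.3334 m/d → t_B = 372/0.3334 = 1116 d
Zone C: v = q/n = 0.08002/0.10 = 0.8002 m/d → t_C = 516/0.8002 = 644.8 d
Total t = 1022 + 1116 + 644.8 = 2783 d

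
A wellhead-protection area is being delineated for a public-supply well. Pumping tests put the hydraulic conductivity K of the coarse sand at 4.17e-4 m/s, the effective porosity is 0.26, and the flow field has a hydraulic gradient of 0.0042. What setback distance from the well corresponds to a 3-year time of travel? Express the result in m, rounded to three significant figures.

637 m

K = 4.17e-4 m/s × 86400 s/d = 36.03 m/d
q = Ki = 36.03 × 0.0042 = 0.1513 m/d
v = Ki/n = 36.03·0.0042/0.26 = 0.5820 m/d
T = 3 yr × 365 = 1095 d
L = v × T = 0.5820 × 1095 = 637.3 m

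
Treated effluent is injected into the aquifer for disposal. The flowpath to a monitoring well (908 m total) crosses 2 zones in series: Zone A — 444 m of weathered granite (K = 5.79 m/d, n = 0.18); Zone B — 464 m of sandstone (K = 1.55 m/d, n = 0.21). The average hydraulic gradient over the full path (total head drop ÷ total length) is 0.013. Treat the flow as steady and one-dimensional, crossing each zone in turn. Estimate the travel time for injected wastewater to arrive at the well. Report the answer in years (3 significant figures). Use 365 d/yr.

Continuity: the same q passes through each zone, so ΔH = q·Σ(L_j/K_j) — the zones act as resistances in series.
Σ(L/K) = 444/5.79 + 464/1.55 = 76.68 + 299.4 = 376.0 d
K_eq = L_total / Σ(L/K) = 908 / 376.0 = 2.415 m/d
q = K_eq · i = 2.415 × 0.013 = 0.03139 m/d (same in every zone)
Zone A: v = q/n = 0.03139/0.18 = 0.1744 m/d → t_A = 444/0.1744 = 2546 d
Zone B: v = q/n = 0.03139/0.21 = 0.1495 m/d → t_B = 464/0.1495 = 3104 d
Total t = 2546 + 3104 = 5650 d
   = 5650 / 365 = 15.5 yr

15.5 years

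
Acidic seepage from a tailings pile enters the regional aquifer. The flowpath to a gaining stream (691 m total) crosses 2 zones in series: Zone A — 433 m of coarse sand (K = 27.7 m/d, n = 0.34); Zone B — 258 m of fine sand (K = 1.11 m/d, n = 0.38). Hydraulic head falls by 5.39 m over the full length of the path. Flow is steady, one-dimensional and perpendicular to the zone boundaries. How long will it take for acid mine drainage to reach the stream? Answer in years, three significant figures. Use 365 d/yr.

30.9 years

Continuity: the same q passes through each zone, so ΔH = q·Σ(L_j/K_j) — the zones act as resistances in series.
Σ(L/K) = 433/27.7 + 258/1.11 = 15.63 + 232.4 = 248.1 d
q = ΔH / Σ(L/K) = 5.39 / 248.1 = 0.02173 m/d (same in every zone)
Zone A: v = q/n = 0.02173/0.34 = 0.06391 m/d → t_A = 433/0.06391 = 6776 d
Zone B: v = q/n = 0.02173/0.38 = 0.05718 m/d → t_B = 258/0.05718 = 4512 d
Total t = 6776 + 4512 = 11290 d
   = 11290 / 365 = 30.9 yr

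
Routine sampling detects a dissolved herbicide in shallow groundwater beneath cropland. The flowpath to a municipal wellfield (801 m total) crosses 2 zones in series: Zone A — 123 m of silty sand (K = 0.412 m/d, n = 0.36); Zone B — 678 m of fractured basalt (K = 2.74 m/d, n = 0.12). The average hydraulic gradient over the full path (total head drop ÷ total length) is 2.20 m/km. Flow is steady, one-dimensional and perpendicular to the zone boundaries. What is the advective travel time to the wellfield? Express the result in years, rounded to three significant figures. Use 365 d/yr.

For zones in series the flux q is common to all zones; the equivalent conductivity is the harmonic (thickness-weighted) mean, K_eq = L_total / Σ(L_j/K_j).
Σ(L/K) = 123/0.412 + 678/2.74 = 298.5 + 247.4 = 546.0 d
K_eq = L_total / Σ(L/K) = 801 / 546.0 = 1.467 m/d
q = K_eq · i = 1.467 × 0.0022 = 0.003228 m/d (same in every zone)
Zone A: v = q/n = 0.003228/0.36 = 0.008965 m/d → t_A = 123/0.008965 = 13720 d
Zone B: v = q/n = 0.003228/0.12 = 0.02690 m/d → t_B = 678/0.02690 = 25210 d
Total t = 13720 + 25210 = 38930 d
   = 38930 / 365 = 107 yr

107 years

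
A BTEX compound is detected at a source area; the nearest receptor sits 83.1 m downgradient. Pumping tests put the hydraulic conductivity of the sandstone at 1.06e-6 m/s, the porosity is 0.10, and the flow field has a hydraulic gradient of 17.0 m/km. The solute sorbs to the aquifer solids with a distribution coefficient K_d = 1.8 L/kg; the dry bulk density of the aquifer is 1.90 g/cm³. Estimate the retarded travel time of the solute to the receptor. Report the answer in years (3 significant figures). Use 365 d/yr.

515 years

K = 1.06e-6 m/s × 86400 s/d = 0.09158 m/d
Specific discharge q = 0.09158 × 0.017 = 0.001557 m/d
v = Ki/n = 0.09158·0.017/0.10 = 0.01557 m/d
Retardation R = 1 + ρ_b·K_d/n = 1 + 1.90×1.8/0.10 = 35.20
Contaminant velocity v_c = v/R = 0.01557/35.20 = 4.423e-4 m/d
t = L/v_c = 83.1/4.423e-4 = 187900 d
   = 187900/365 = 515 yr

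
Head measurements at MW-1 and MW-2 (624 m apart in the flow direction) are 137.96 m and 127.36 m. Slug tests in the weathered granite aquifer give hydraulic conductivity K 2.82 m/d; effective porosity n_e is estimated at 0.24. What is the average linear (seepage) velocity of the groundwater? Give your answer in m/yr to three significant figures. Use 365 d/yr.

Hydraulic gradient i = (137.96 − 127.36) / 624 = 10.60 / 624 = 0.01699
Darcy flux q = K·i = 2.82 × 0.01699 = 0.04790 m/d
Seepage velocity v = q / n = 0.04790 / 0.24 = 0.1996 m/d
   = 0.1996 × 365 = 72.9 m/yr

72.9 m/yr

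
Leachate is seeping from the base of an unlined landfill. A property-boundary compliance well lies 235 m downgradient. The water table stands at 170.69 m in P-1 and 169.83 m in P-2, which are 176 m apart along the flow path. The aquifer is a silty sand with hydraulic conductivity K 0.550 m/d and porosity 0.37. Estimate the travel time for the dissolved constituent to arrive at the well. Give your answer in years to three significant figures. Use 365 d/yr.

88.6 years

Hydraulic gradient i = (170.69 − 169.83) / 176 = 0.86 / 176 = 0.004886
Specific discharge q = 0.550 × 0.004886 = 0.002688 m/d
v_s = q/n_e = 0.002688/0.37 = 0.007264 m/d
t = L / v = 235 / 0.007264 = 32350 d
   = 32350 / 365 = 88.6 yr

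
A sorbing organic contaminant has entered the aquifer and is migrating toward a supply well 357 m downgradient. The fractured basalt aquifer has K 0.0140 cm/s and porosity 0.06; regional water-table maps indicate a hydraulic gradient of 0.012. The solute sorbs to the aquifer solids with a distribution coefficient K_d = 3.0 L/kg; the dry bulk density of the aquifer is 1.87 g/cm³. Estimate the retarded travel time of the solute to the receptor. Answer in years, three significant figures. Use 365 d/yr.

38.2 years

K = 0.0140 cm/s × 864 = 12.10 m/d
Specific discharge q = 12.10 × 0.012 = 0.1452 m/d
Seepage velocity v = q / n = 0.1452 / 0.06 = 2.419 m/d
Retardation R = 1 + ρ_b·K_d/n = 1 + 1.87×3.0/0.06 = 94.50
Contaminant velocity v_c = v/R = 2.419/94.50 = 0.02560 m/d
t = L/v_c = 357/0.02560 = 13950 d
   = 13950/365 = 38.2 yr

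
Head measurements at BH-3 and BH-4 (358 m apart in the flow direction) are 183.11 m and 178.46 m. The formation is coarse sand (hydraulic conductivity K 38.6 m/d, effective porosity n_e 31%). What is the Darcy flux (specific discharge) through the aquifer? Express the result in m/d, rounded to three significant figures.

0.501 m/d

Hydraulic gradient i = (183.11 − 178.46) / 358 = 4.65 / 358 = 0.01299
Specific discharge q = 38.6 × 0.01299 = 0.5014 m/d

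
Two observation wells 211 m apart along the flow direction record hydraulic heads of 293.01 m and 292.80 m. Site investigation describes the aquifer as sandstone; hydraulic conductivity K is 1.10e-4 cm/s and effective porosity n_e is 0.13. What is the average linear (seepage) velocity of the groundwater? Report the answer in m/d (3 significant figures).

7.28e-4 m/d

Hydraulic gradient i = (293.01 − 292.80) / 211 = 0.21 / 211 = 9.953e-4
K = 1.10e-4 cm/s × 864 = 0.09504 m/d
Specific discharge q = 0.09504 × 9.953e-4 = 9.459e-5 m/d
Average linear velocity = 9.459e-5 / 0.13 = 7.276e-4 m/d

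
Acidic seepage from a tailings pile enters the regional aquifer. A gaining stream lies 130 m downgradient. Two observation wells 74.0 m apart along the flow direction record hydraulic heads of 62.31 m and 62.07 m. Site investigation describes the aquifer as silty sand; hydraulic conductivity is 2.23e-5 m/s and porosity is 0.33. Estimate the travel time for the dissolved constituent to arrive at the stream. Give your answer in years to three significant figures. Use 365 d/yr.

Hydraulic gradient i = (62.31 − 62.07) / 74.0 = 0.24 / 74.0 = 0.003243
K = 2.23e-5 m/s × 86400 s/d = 1.927 m/d
q = Ki = 1.927 × 0.003243 = 0.006249 m/d
Average linear velocity = 0.006249 / 0.33 = 0.01894 m/d
t = L / v = 130 / 0.01894 = 6865 d
   = 6865 / 365 = 18.8 yr

18.8 years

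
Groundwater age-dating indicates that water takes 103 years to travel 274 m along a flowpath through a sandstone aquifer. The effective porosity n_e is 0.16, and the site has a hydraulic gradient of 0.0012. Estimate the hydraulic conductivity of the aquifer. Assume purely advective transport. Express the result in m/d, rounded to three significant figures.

0.972 m/d

t = 103 years = 37600 d
v = L / t = 274 / 37600 = 0.007288 m/d
K = v · n / i = 0.007288 × 0.16 / 0.0012 = 0.972 m/d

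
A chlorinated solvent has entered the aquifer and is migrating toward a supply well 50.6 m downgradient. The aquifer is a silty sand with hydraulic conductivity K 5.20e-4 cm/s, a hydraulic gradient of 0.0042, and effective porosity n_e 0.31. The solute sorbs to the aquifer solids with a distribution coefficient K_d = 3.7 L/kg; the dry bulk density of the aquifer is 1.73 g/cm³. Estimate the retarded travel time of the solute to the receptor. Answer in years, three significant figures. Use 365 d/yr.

K = 5.20e-4 cm/s × 864 = 0.4493 m/d
Darcy flux q = K·i = 0.4493 × 0.0042 = 0.001887 m/d
v_s = q/n_e = 0.001887/0.31 = 0.006087 m/d
Retardation R = 1 + ρ_b·K_d/n = 1 + 1.73×3.7/0.31 = 21.65
Contaminant velocity v_c = v/R = 0.006087/21.65 = 2.812e-4 m/d
t = L/v_c = 50.6/2.812e-4 = 180000 d
   = 180000/365 = 493 yr

493 years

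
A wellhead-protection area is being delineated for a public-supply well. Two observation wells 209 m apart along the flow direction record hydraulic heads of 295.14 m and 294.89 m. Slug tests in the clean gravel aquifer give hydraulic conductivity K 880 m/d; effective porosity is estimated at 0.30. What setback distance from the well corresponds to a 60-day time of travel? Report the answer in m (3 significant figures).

211 m

Hydraulic gradient i = (295.14 − 294.89) / 209 = 0.25 / 209 = 0.001196
Darcy flux q = K·i = 880 × 0.001196 = 1.053 m/d
v_s = q/n_e = 1.053/0.30 = 3.509 m/d
L = v × T = 3.509 × 60 = 210.5 m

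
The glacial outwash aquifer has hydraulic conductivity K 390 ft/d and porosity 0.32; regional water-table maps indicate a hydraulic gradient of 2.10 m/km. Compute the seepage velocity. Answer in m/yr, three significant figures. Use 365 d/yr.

285 m/yr

K = 390 ft/d × 0.3048 = 118.9 m/d
Darcy flux q = K·i = 118.9 × 0.0021 = 0.2496 m/d
Seepage velocity v = q / n = 0.2496 / 0.32 = 0.7801 m/d
   = 0.7801 × 365 = 285 m/yr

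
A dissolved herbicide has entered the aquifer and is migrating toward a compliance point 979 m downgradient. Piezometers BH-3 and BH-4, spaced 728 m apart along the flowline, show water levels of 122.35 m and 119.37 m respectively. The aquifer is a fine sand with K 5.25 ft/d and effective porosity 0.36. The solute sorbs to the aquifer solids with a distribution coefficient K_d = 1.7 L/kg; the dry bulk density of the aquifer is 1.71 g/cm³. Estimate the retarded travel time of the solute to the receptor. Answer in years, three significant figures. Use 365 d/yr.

Hydraulic gradient i = (122.35 − 119.37) / 728 = 2.98 / 728 = 0.004093
K = 5.25 ft/d × 0.3048 = 1.600 m/d
q = Ki = 1.600 × 0.004093 = 0.006550 m/d
Seepage velocity v = q / n = 0.006550 / 0.36 = 0.01820 m/d
Retardation R = 1 + ρ_b·K_d/n = 1 + 1.71×1.7/0.36 = 9.075
Contaminant velocity v_c = v/R = 0.01820/9.075 = 0.002005 m/d
t = L/v_c = 979/0.002005 = 488300 d
   = 488300/365 = 1340 yr

1340 years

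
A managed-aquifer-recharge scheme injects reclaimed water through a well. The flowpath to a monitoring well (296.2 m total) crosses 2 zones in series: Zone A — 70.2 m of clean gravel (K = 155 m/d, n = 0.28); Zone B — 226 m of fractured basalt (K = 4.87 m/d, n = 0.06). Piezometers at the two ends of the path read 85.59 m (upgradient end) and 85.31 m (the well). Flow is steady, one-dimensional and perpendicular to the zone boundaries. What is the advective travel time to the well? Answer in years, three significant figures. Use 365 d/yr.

Total head drop ΔH = 85.59 − 85.31 = 0.28 m
Steady 1-D flow in series ⇒ the Darcy flux q is identical in every zone and the zone head losses add (resistances L/K in series).
Σ(L/K) = 70.2/155 + 226/4.87 = 0.4529 + 46.41 = 46.86 d
q = ΔH / Σ(L/K) = 0.28 / 46.86 = 0.005975 m/d (same in every zone)
Zone A: v = q/n = 0.005975/0.28 = 0.02134 m/d → t_A = 70.2/0.02134 = 3290 d
Zone B: v = q/n = 0.005975/0.06 = 0.09959 m/d → t_B = 226/0.09959 = 2269 d
Total t = 3290 + 2269 = 5559 d
   = 5559 / 365 = 15.2 yr

15.2 years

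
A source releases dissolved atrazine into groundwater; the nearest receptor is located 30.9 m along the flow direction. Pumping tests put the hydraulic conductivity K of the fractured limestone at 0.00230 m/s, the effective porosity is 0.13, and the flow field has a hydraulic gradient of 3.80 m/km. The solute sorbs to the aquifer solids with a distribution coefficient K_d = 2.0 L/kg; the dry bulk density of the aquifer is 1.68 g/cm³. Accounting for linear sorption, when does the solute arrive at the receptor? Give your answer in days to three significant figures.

143 days

K = 0.00230 m/s × 86400 s/d = 198.7 m/d
Darcy flux q = K·i = 198.7 × 0.0038 = 0.7551 m/d
Average linear velocity = 0.7551 / 0.13 = 5.809 m/d
Retardation R = 1 + ρ_b·K_d/n = 1 + 1.68×2.0/0.13 = 26.85
Contaminant velocity v_c = v/R = 5.809/26.85 = 0.2164 m/d
t = L/v_c = 30.9/0.2164 = 142.8 d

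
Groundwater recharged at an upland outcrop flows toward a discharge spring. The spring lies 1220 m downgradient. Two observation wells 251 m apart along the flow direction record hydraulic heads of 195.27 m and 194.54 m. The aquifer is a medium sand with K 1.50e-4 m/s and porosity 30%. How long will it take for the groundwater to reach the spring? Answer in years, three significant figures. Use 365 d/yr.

Hydraulic gradient i = (195.27 − 194.54) / 251 = 0.73 / 251 = 0.002908
K = 1.50e-4 m/s × 86400 s/d = 12.96 m/d
Darcy flux q = K·i = 12.96 × 0.002908 = 0.03769 m/d
v = Ki/n = 12.96·0.002908/0.30 = 0.1256 m/d
t = L / v = 1220 / 0.1256 = 9710 d
   = 9710 / 365 = 26.6 yr

26.6 years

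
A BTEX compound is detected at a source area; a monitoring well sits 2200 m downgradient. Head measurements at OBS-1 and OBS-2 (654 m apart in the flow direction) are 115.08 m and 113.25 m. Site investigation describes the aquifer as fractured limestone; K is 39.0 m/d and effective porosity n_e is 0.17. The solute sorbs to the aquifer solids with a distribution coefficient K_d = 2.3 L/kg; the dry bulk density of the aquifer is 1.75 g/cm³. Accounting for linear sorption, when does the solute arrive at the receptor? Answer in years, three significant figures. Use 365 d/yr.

Hydraulic gradient i = (115.08 − 113.25) / 654 = 1.83 / 654 = 0.002798
Darcy flux q = K·i = 39.0 × 0.002798 = 0.1091 m/d
Average linear velocity = 0.1091 / 0.17 = 0.6419 m/d
Retardation R = 1 + ρ_b·K_d/n = 1 + 1.75×2.3/0.17 = 24.68
Contaminant velocity v_c = v/R = 0.6419/24.68 = 0.02601 m/d
t = L/v_c = 2200/0.02601 = 84570 d
   = 84570/365 = 232 yr

232 years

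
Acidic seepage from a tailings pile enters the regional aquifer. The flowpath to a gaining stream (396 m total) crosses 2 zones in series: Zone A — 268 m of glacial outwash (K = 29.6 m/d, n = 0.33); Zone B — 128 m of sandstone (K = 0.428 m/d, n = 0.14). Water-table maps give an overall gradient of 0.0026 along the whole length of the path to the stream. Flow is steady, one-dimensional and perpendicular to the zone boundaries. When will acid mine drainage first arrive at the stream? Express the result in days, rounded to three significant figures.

31800 days

For zones in series the flux q is common to all zones; the equivalent conductivity is the harmonic (thickness-weighted) mean, K_eq = L_total / Σ(L_j/K_j).
Σ(L/K) = 268/29.6 + 128/0.428 = 9.054 + 299.1 = 308.1 d
K_eq = L_total / Σ(L/K) = 396 / 308.1 = 1.285 m/d
q = K_eq · i = 1.285 × 0.0026 = 0.003342 m/d (same in every zone)
Zone A: v = q/n = 0.003342/0.33 = 0.01013 m/d → t_A = 268/0.01013 = 26470 d
Zone B: v = q/n = 0.003342/0.14 = 0.02387 m/d → t_B = 128/0.02387 = 5363 d
Total t = 26470 + 5363 = 31830 d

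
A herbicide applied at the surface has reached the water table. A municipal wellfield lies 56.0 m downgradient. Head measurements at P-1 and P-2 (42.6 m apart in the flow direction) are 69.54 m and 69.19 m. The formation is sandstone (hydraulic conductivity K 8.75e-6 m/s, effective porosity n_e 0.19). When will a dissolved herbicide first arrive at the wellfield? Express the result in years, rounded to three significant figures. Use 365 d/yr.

4.69 years

Hydraulic gradient i = (69.54 − 69.19) / 42.6 = 0.35 / 42.6 = 0.008216
K = 8.75e-6 m/s × 86400 s/d = 0.7560 m/d
Darcy flux q = K·i = 0.7560 × 0.008216 = 0.006211 m/d
Average linear velocity = 0.006211 / 0.19 = 0.03269 m/d
t = L / v = 56.0 / 0.03269 = 1713 d
   = 1713 / 365 = 4.69 yr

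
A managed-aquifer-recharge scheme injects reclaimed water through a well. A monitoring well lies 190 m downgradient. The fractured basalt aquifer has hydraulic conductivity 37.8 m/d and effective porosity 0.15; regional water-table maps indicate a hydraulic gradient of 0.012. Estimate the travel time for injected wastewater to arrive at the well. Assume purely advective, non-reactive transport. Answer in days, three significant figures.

62.8 days

Specific discharge q = 37.8 × 0.012 = 0.4536 m/d
Seepage velocity v = q / n = 0.4536 / 0.15 = 3.024 m/d
t = L / v = 190 / 3.024 = 62.83 d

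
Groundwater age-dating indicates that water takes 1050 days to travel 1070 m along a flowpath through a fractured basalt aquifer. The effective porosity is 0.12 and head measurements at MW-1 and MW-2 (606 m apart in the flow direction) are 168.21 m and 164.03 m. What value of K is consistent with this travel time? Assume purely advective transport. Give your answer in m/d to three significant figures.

Hydraulic gradient i = (168.21 − 164.03) / 606 = 4.18 / 606 = 0.006898
v = L / t = 1070 / 1050 = 1.019 m/d
K = v · n / i = 1.019 × 0.12 / 0.006898 = 17.7 m/d

17.7 m/d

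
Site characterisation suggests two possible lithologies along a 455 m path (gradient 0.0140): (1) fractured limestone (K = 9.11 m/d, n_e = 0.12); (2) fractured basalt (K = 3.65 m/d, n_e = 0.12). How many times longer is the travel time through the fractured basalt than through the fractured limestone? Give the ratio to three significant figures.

Unit 1 (fractured limestone): v = 9.11×0.014/0.12 = 1.063 m/d, t = 455/1.063 = 428.1 d
Unit 2 (fractured basalt): v = 3.65×0.014/0.12 = 0.4258 m/d, t = 455/0.4258 = 1068 d
t(fractured basalt) / t(fractured limestone) = 1068/428.1 = 2.50

2.50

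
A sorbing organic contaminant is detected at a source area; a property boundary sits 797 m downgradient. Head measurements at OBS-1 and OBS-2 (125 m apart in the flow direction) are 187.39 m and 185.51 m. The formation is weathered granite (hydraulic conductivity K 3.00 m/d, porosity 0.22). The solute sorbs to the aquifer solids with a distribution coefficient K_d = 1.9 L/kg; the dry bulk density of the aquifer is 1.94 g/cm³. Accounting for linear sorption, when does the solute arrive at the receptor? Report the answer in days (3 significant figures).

Hydraulic gradient i = (187.39 − 185.51) / 125 = 1.88 / 125 = 0.01504
Darcy flux q = K·i = 3.00 × 0.01504 = 0.04512 m/d
Average linear velocity = 0.04512 / 0.22 = 0.2051 m/d
Retardation R = 1 + ρ_b·K_d/n = 1 + 1.94×1.9/0.22 = 17.75
Contaminant velocity v_c = v/R = 0.2051/17.75 = 0.01155 m/d
t = L/v_c = 797/0.01155 = 69000 d

69000 days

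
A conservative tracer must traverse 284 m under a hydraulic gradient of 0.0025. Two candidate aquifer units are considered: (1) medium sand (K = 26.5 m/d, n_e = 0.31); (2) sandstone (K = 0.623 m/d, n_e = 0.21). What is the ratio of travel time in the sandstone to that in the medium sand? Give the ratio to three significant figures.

Unit 1 (medium sand): v = 26.5×0.0025/0.31 = 0.2137 m/d, t = 284/0.2137 = 1329 d
Unit 2 (sandstone): v = 0.623×0.0025/0.21 = 0.007417 m/d, t = 284/0.007417 = 38290 d
t(sandstone) / t(medium sand) = 38290/1329 = 28.8

28.8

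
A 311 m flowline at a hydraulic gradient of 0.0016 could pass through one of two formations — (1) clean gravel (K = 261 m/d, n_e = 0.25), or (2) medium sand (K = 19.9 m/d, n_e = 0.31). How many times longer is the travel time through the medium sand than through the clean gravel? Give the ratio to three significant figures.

16.3

Unit 1 (clean gravel): v = 261×0.0016/0.25 = 1.670 m/d, t = 311/1.670 = 186.2 d
Unit 2 (medium sand): v = 19.9×0.0016/0.31 = 0.1027 m/d, t = 311/0.1027 = 3028 d
t(medium sand) / t(clean gravel) = 3028/186.2 = 16.3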